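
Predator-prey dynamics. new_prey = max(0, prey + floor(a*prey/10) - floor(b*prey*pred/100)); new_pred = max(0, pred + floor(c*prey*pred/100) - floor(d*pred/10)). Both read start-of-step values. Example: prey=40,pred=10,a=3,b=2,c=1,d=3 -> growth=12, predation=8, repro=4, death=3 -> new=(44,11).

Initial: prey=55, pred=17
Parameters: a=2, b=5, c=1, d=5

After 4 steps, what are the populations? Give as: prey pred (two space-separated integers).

Step 1: prey: 55+11-46=20; pred: 17+9-8=18
Step 2: prey: 20+4-18=6; pred: 18+3-9=12
Step 3: prey: 6+1-3=4; pred: 12+0-6=6
Step 4: prey: 4+0-1=3; pred: 6+0-3=3

Answer: 3 3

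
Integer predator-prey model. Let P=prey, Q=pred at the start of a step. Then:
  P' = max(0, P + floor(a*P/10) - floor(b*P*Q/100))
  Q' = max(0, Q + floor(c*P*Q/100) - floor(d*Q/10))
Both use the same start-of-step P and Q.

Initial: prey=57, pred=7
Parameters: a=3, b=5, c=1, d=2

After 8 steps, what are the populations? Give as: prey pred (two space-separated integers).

Answer: 2 9

Derivation:
Step 1: prey: 57+17-19=55; pred: 7+3-1=9
Step 2: prey: 55+16-24=47; pred: 9+4-1=12
Step 3: prey: 47+14-28=33; pred: 12+5-2=15
Step 4: prey: 33+9-24=18; pred: 15+4-3=16
Step 5: prey: 18+5-14=9; pred: 16+2-3=15
Step 6: prey: 9+2-6=5; pred: 15+1-3=13
Step 7: prey: 5+1-3=3; pred: 13+0-2=11
Step 8: prey: 3+0-1=2; pred: 11+0-2=9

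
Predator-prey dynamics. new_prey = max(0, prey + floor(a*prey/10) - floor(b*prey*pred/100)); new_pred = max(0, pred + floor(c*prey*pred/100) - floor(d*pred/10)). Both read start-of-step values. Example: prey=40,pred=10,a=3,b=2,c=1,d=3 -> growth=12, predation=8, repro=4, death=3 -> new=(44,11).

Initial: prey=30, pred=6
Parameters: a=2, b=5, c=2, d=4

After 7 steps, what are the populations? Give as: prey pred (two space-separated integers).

Step 1: prey: 30+6-9=27; pred: 6+3-2=7
Step 2: prey: 27+5-9=23; pred: 7+3-2=8
Step 3: prey: 23+4-9=18; pred: 8+3-3=8
Step 4: prey: 18+3-7=14; pred: 8+2-3=7
Step 5: prey: 14+2-4=12; pred: 7+1-2=6
Step 6: prey: 12+2-3=11; pred: 6+1-2=5
Step 7: prey: 11+2-2=11; pred: 5+1-2=4

Answer: 11 4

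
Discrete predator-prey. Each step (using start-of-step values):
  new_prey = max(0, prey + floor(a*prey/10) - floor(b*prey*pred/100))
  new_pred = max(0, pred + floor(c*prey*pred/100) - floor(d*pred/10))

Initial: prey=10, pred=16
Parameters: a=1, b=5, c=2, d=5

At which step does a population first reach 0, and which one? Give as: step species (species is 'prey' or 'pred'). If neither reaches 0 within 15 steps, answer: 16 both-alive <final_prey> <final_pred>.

Step 1: prey: 10+1-8=3; pred: 16+3-8=11
Step 2: prey: 3+0-1=2; pred: 11+0-5=6
Step 3: prey: 2+0-0=2; pred: 6+0-3=3
Step 4: prey: 2+0-0=2; pred: 3+0-1=2
Step 5: prey: 2+0-0=2; pred: 2+0-1=1
Step 6: prey: 2+0-0=2; pred: 1+0-0=1
Steps 7-15: state stable at prey=2, pred=1 (no change)
No extinction within 15 steps

Answer: 16 both-alive 2 1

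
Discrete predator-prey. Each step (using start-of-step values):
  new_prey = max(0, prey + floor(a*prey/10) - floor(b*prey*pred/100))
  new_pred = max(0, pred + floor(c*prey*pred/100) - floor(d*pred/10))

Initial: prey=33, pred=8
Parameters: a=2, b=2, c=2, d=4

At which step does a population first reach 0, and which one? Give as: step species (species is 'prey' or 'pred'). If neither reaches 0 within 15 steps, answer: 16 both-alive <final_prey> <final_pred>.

Step 1: prey: 33+6-5=34; pred: 8+5-3=10
Step 2: prey: 34+6-6=34; pred: 10+6-4=12
Step 3: prey: 34+6-8=32; pred: 12+8-4=16
Step 4: prey: 32+6-10=28; pred: 16+10-6=20
Step 5: prey: 28+5-11=22; pred: 20+11-8=23
Step 6: prey: 22+4-10=16; pred: 23+10-9=24
Step 7: prey: 16+3-7=12; pred: 24+7-9=22
Step 8: prey: 12+2-5=9; pred: 22+5-8=19
Step 9: prey: 9+1-3=7; pred: 19+3-7=15
Step 10: prey: 7+1-2=6; pred: 15+2-6=11
Step 11: prey: 6+1-1=6; pred: 11+1-4=8
Step 12: prey: 6+1-0=7; pred: 8+0-3=5
Step 13: prey: 7+1-0=8; pred: 5+0-2=3
Step 14: prey: 8+1-0=9; pred: 3+0-1=2
Step 15: prey: 9+1-0=10; pred: 2+0-0=2
No extinction within 15 steps

Answer: 16 both-alive 10 2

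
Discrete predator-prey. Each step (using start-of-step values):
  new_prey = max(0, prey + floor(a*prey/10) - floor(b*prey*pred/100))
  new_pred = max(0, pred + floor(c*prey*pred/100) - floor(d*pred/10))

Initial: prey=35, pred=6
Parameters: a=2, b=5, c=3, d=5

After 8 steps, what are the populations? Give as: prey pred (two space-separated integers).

Step 1: prey: 35+7-10=32; pred: 6+6-3=9
Step 2: prey: 32+6-14=24; pred: 9+8-4=13
Step 3: prey: 24+4-15=13; pred: 13+9-6=16
Step 4: prey: 13+2-10=5; pred: 16+6-8=14
Step 5: prey: 5+1-3=3; pred: 14+2-7=9
Step 6: prey: 3+0-1=2; pred: 9+0-4=5
Step 7: prey: 2+0-0=2; pred: 5+0-2=3
Step 8: prey: 2+0-0=2; pred: 3+0-1=2

Answer: 2 2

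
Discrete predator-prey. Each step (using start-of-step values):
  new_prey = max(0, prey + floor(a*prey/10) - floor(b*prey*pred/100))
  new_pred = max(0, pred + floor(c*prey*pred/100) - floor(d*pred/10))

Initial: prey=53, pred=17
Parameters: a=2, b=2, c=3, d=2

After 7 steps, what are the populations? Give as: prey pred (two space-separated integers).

Step 1: prey: 53+10-18=45; pred: 17+27-3=41
Step 2: prey: 45+9-36=18; pred: 41+55-8=88
Step 3: prey: 18+3-31=0; pred: 88+47-17=118
Step 4: prey: 0+0-0=0; pred: 118+0-23=95
Step 5: prey: 0+0-0=0; pred: 95+0-19=76
Step 6: prey: 0+0-0=0; pred: 76+0-15=61
Step 7: prey: 0+0-0=0; pred: 61+0-12=49

Answer: 0 49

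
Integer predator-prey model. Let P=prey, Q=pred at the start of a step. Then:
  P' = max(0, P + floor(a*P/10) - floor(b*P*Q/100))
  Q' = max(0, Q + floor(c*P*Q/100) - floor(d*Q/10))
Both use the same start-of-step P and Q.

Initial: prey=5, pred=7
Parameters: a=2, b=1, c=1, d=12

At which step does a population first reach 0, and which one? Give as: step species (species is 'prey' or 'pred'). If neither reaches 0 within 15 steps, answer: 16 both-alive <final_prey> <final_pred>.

Step 1: prey: 5+1-0=6; pred: 7+0-8=0
First extinction: pred at step 1

Answer: 1 pred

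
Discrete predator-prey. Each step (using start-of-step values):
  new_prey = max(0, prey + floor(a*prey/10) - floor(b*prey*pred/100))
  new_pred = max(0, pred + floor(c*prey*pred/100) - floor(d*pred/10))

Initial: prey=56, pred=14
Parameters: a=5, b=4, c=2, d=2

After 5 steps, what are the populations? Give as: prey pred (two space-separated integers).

Answer: 0 40

Derivation:
Step 1: prey: 56+28-31=53; pred: 14+15-2=27
Step 2: prey: 53+26-57=22; pred: 27+28-5=50
Step 3: prey: 22+11-44=0; pred: 50+22-10=62
Step 4: prey: 0+0-0=0; pred: 62+0-12=50
Step 5: prey: 0+0-0=0; pred: 50+0-10=40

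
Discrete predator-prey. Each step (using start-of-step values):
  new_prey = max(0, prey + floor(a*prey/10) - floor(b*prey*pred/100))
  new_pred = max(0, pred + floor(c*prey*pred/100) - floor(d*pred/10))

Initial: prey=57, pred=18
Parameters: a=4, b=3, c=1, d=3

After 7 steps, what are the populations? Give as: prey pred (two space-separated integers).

Step 1: prey: 57+22-30=49; pred: 18+10-5=23
Step 2: prey: 49+19-33=35; pred: 23+11-6=28
Step 3: prey: 35+14-29=20; pred: 28+9-8=29
Step 4: prey: 20+8-17=11; pred: 29+5-8=26
Step 5: prey: 11+4-8=7; pred: 26+2-7=21
Step 6: prey: 7+2-4=5; pred: 21+1-6=16
Step 7: prey: 5+2-2=5; pred: 16+0-4=12

Answer: 5 12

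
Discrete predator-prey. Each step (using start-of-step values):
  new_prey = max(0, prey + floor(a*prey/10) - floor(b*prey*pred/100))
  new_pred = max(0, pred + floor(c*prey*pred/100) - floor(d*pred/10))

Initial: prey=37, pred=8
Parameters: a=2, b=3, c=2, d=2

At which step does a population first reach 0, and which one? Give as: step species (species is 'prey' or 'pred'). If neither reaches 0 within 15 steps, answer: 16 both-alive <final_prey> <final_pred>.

Answer: 16 both-alive 1 5

Derivation:
Step 1: prey: 37+7-8=36; pred: 8+5-1=12
Step 2: prey: 36+7-12=31; pred: 12+8-2=18
Step 3: prey: 31+6-16=21; pred: 18+11-3=26
Step 4: prey: 21+4-16=9; pred: 26+10-5=31
Step 5: prey: 9+1-8=2; pred: 31+5-6=30
Step 6: prey: 2+0-1=1; pred: 30+1-6=25
Step 7: prey: 1+0-0=1; pred: 25+0-5=20
Step 8: prey: 1+0-0=1; pred: 20+0-4=16
Step 9: prey: 1+0-0=1; pred: 16+0-3=13
Step 10: prey: 1+0-0=1; pred: 13+0-2=11
Step 11: prey: 1+0-0=1; pred: 11+0-2=9
Step 12: prey: 1+0-0=1; pred: 9+0-1=8
Step 13: prey: 1+0-0=1; pred: 8+0-1=7
Step 14: prey: 1+0-0=1; pred: 7+0-1=6
Step 15: prey: 1+0-0=1; pred: 6+0-1=5
No extinction within 15 steps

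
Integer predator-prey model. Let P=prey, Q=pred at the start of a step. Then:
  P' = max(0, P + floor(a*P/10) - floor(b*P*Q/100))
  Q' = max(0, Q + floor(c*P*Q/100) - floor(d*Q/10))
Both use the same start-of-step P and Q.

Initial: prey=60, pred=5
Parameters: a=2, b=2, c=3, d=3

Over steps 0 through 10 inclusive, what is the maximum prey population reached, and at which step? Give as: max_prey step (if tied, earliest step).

Step 1: prey: 60+12-6=66; pred: 5+9-1=13
Step 2: prey: 66+13-17=62; pred: 13+25-3=35
Step 3: prey: 62+12-43=31; pred: 35+65-10=90
Step 4: prey: 31+6-55=0; pred: 90+83-27=146
Step 5: prey: 0+0-0=0; pred: 146+0-43=103
Step 6: prey: 0+0-0=0; pred: 103+0-30=73
Step 7: prey: 0+0-0=0; pred: 73+0-21=52
Step 8: prey: 0+0-0=0; pred: 52+0-15=37
Step 9: prey: 0+0-0=0; pred: 37+0-11=26
Step 10: prey: 0+0-0=0; pred: 26+0-7=19
Max prey = 66 at step 1

Answer: 66 1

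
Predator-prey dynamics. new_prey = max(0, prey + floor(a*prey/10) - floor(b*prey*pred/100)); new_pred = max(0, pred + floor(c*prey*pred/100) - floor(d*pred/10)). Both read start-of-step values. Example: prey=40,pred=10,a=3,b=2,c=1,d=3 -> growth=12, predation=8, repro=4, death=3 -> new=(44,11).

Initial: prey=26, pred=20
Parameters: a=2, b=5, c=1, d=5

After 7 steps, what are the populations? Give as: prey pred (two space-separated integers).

Step 1: prey: 26+5-26=5; pred: 20+5-10=15
Step 2: prey: 5+1-3=3; pred: 15+0-7=8
Step 3: prey: 3+0-1=2; pred: 8+0-4=4
Step 4: prey: 2+0-0=2; pred: 4+0-2=2
Step 5: prey: 2+0-0=2; pred: 2+0-1=1
Step 6: prey: 2+0-0=2; pred: 1+0-0=1
Step 7: prey: 2+0-0=2; pred: 1+0-0=1

Answer: 2 1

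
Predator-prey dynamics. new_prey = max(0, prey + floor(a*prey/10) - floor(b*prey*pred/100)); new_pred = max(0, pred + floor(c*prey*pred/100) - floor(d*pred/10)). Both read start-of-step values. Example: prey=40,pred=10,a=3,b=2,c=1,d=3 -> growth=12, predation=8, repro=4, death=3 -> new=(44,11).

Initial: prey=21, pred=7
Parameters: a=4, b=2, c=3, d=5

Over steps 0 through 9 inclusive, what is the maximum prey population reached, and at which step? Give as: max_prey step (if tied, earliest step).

Step 1: prey: 21+8-2=27; pred: 7+4-3=8
Step 2: prey: 27+10-4=33; pred: 8+6-4=10
Step 3: prey: 33+13-6=40; pred: 10+9-5=14
Step 4: prey: 40+16-11=45; pred: 14+16-7=23
Step 5: prey: 45+18-20=43; pred: 23+31-11=43
Step 6: prey: 43+17-36=24; pred: 43+55-21=77
Step 7: prey: 24+9-36=0; pred: 77+55-38=94
Step 8: prey: 0+0-0=0; pred: 94+0-47=47
Step 9: prey: 0+0-0=0; pred: 47+0-23=24
Max prey = 45 at step 4

Answer: 45 4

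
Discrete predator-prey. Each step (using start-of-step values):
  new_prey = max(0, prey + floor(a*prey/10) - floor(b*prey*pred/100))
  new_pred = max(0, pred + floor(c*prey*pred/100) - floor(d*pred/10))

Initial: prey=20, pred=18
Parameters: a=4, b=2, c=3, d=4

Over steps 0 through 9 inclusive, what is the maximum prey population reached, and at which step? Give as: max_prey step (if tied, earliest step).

Answer: 21 1

Derivation:
Step 1: prey: 20+8-7=21; pred: 18+10-7=21
Step 2: prey: 21+8-8=21; pred: 21+13-8=26
Step 3: prey: 21+8-10=19; pred: 26+16-10=32
Step 4: prey: 19+7-12=14; pred: 32+18-12=38
Step 5: prey: 14+5-10=9; pred: 38+15-15=38
Step 6: prey: 9+3-6=6; pred: 38+10-15=33
Step 7: prey: 6+2-3=5; pred: 33+5-13=25
Step 8: prey: 5+2-2=5; pred: 25+3-10=18
Step 9: prey: 5+2-1=6; pred: 18+2-7=13
Max prey = 21 at step 1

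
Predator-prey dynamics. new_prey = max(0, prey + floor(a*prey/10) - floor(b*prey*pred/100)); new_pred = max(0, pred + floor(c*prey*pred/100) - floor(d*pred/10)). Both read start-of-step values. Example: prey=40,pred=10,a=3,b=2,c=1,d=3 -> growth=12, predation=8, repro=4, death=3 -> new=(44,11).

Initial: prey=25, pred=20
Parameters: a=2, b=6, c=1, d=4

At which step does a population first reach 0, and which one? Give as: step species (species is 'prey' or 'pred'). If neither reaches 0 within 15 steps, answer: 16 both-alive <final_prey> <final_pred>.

Step 1: prey: 25+5-30=0; pred: 20+5-8=17
First extinction: prey at step 1

Answer: 1 prey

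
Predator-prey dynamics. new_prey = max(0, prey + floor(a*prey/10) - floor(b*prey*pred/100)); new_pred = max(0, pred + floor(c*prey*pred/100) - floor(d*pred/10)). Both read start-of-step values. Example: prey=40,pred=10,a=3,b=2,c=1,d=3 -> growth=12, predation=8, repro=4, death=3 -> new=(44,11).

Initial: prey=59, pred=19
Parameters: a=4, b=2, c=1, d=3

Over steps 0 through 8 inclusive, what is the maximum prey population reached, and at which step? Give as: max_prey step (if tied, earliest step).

Answer: 60 1

Derivation:
Step 1: prey: 59+23-22=60; pred: 19+11-5=25
Step 2: prey: 60+24-30=54; pred: 25+15-7=33
Step 3: prey: 54+21-35=40; pred: 33+17-9=41
Step 4: prey: 40+16-32=24; pred: 41+16-12=45
Step 5: prey: 24+9-21=12; pred: 45+10-13=42
Step 6: prey: 12+4-10=6; pred: 42+5-12=35
Step 7: prey: 6+2-4=4; pred: 35+2-10=27
Step 8: prey: 4+1-2=3; pred: 27+1-8=20
Max prey = 60 at step 1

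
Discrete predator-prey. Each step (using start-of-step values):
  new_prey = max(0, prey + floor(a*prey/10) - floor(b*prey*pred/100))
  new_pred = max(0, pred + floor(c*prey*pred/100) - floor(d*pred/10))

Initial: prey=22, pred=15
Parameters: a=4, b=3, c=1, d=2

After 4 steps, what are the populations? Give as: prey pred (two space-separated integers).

Step 1: prey: 22+8-9=21; pred: 15+3-3=15
Step 2: prey: 21+8-9=20; pred: 15+3-3=15
Step 3: prey: 20+8-9=19; pred: 15+3-3=15
Step 4: prey: 19+7-8=18; pred: 15+2-3=14

Answer: 18 14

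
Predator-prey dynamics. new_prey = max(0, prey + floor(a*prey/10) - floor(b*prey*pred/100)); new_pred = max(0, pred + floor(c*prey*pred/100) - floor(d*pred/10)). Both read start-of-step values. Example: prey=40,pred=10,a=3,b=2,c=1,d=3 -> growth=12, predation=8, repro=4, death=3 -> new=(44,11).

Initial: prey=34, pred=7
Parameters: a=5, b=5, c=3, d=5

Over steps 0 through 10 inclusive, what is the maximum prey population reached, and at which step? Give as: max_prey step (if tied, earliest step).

Answer: 40 1

Derivation:
Step 1: prey: 34+17-11=40; pred: 7+7-3=11
Step 2: prey: 40+20-22=38; pred: 11+13-5=19
Step 3: prey: 38+19-36=21; pred: 19+21-9=31
Step 4: prey: 21+10-32=0; pred: 31+19-15=35
Step 5: prey: 0+0-0=0; pred: 35+0-17=18
Step 6: prey: 0+0-0=0; pred: 18+0-9=9
Step 7: prey: 0+0-0=0; pred: 9+0-4=5
Step 8: prey: 0+0-0=0; pred: 5+0-2=3
Step 9: prey: 0+0-0=0; pred: 3+0-1=2
Step 10: prey: 0+0-0=0; pred: 2+0-1=1
Max prey = 40 at step 1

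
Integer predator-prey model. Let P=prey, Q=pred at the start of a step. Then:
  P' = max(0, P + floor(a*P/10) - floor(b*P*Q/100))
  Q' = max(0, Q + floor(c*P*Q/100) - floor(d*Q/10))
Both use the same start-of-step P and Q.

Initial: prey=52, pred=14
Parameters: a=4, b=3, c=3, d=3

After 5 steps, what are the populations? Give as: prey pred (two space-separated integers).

Answer: 0 49

Derivation:
Step 1: prey: 52+20-21=51; pred: 14+21-4=31
Step 2: prey: 51+20-47=24; pred: 31+47-9=69
Step 3: prey: 24+9-49=0; pred: 69+49-20=98
Step 4: prey: 0+0-0=0; pred: 98+0-29=69
Step 5: prey: 0+0-0=0; pred: 69+0-20=49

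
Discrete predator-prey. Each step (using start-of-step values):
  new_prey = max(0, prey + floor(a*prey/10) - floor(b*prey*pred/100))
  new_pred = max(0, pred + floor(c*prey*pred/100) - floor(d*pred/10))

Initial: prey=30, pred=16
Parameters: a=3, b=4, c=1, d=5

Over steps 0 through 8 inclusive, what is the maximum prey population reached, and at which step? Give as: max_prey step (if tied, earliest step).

Step 1: prey: 30+9-19=20; pred: 16+4-8=12
Step 2: prey: 20+6-9=17; pred: 12+2-6=8
Step 3: prey: 17+5-5=17; pred: 8+1-4=5
Step 4: prey: 17+5-3=19; pred: 5+0-2=3
Step 5: prey: 19+5-2=22; pred: 3+0-1=2
Step 6: prey: 22+6-1=27; pred: 2+0-1=1
Step 7: prey: 27+8-1=34; pred: 1+0-0=1
Step 8: prey: 34+10-1=43; pred: 1+0-0=1
Max prey = 43 at step 8

Answer: 43 8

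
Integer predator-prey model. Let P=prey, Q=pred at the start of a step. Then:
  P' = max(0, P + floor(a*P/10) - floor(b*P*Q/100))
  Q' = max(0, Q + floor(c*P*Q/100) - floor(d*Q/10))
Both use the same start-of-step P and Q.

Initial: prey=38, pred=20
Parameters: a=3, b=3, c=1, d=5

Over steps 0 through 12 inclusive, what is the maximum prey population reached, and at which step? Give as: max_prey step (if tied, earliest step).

Step 1: prey: 38+11-22=27; pred: 20+7-10=17
Step 2: prey: 27+8-13=22; pred: 17+4-8=13
Step 3: prey: 22+6-8=20; pred: 13+2-6=9
Step 4: prey: 20+6-5=21; pred: 9+1-4=6
Step 5: prey: 21+6-3=24; pred: 6+1-3=4
Step 6: prey: 24+7-2=29; pred: 4+0-2=2
Step 7: prey: 29+8-1=36; pred: 2+0-1=1
Step 8: prey: 36+10-1=45; pred: 1+0-0=1
Step 9: prey: 45+13-1=57; pred: 1+0-0=1
Step 10: prey: 57+17-1=73; pred: 1+0-0=1
Step 11: prey: 73+21-2=92; pred: 1+0-0=1
Step 12: prey: 92+27-2=117; pred: 1+0-0=1
Max prey = 117 at step 12

Answer: 117 12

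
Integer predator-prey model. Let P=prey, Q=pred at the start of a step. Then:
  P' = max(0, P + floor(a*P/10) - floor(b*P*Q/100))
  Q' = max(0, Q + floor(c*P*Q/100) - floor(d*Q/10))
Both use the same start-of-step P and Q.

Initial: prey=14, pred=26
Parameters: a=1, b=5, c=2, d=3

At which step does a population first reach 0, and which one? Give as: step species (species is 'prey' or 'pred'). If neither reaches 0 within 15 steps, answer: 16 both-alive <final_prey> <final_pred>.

Answer: 1 prey

Derivation:
Step 1: prey: 14+1-18=0; pred: 26+7-7=26
First extinction: prey at step 1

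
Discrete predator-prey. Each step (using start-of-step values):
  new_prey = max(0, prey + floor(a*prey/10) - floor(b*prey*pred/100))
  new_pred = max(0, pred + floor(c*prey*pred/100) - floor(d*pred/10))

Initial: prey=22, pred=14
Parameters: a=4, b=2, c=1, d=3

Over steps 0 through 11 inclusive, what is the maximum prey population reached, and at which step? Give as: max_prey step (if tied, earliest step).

Answer: 53 8

Derivation:
Step 1: prey: 22+8-6=24; pred: 14+3-4=13
Step 2: prey: 24+9-6=27; pred: 13+3-3=13
Step 3: prey: 27+10-7=30; pred: 13+3-3=13
Step 4: prey: 30+12-7=35; pred: 13+3-3=13
Step 5: prey: 35+14-9=40; pred: 13+4-3=14
Step 6: prey: 40+16-11=45; pred: 14+5-4=15
Step 7: prey: 45+18-13=50; pred: 15+6-4=17
Step 8: prey: 50+20-17=53; pred: 17+8-5=20
Step 9: prey: 53+21-21=53; pred: 20+10-6=24
Step 10: prey: 53+21-25=49; pred: 24+12-7=29
Step 11: prey: 49+19-28=40; pred: 29+14-8=35
Max prey = 53 at step 8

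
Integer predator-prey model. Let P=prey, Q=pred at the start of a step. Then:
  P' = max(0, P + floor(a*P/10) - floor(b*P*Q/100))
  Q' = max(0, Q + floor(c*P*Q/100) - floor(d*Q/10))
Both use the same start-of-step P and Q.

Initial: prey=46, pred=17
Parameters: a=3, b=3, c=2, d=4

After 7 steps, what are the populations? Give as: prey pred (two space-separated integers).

Step 1: prey: 46+13-23=36; pred: 17+15-6=26
Step 2: prey: 36+10-28=18; pred: 26+18-10=34
Step 3: prey: 18+5-18=5; pred: 34+12-13=33
Step 4: prey: 5+1-4=2; pred: 33+3-13=23
Step 5: prey: 2+0-1=1; pred: 23+0-9=14
Step 6: prey: 1+0-0=1; pred: 14+0-5=9
Step 7: prey: 1+0-0=1; pred: 9+0-3=6

Answer: 1 6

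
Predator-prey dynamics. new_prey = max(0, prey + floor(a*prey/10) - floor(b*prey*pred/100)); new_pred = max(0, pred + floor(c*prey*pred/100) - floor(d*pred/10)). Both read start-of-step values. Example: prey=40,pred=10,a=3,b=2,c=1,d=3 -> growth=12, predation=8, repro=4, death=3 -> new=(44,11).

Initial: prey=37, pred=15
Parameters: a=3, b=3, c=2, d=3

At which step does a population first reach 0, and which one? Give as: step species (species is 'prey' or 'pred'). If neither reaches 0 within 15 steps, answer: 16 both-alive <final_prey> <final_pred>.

Step 1: prey: 37+11-16=32; pred: 15+11-4=22
Step 2: prey: 32+9-21=20; pred: 22+14-6=30
Step 3: prey: 20+6-18=8; pred: 30+12-9=33
Step 4: prey: 8+2-7=3; pred: 33+5-9=29
Step 5: prey: 3+0-2=1; pred: 29+1-8=22
Step 6: prey: 1+0-0=1; pred: 22+0-6=16
Step 7: prey: 1+0-0=1; pred: 16+0-4=12
Step 8: prey: 1+0-0=1; pred: 12+0-3=9
Step 9: prey: 1+0-0=1; pred: 9+0-2=7
Step 10: prey: 1+0-0=1; pred: 7+0-2=5
Step 11: prey: 1+0-0=1; pred: 5+0-1=4
Step 12: prey: 1+0-0=1; pred: 4+0-1=3
Step 13: prey: 1+0-0=1; pred: 3+0-0=3
Steps 14-15: state stable at prey=1, pred=3 (no change)
No extinction within 15 steps

Answer: 16 both-alive 1 3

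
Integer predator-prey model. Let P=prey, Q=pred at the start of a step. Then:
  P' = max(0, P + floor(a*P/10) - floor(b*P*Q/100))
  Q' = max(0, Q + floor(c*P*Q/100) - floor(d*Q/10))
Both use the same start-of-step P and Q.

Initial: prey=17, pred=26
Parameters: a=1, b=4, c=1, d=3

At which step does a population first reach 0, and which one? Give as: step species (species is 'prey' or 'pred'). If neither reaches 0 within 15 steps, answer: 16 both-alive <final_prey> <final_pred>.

Answer: 16 both-alive 1 3

Derivation:
Step 1: prey: 17+1-17=1; pred: 26+4-7=23
Step 2: prey: 1+0-0=1; pred: 23+0-6=17
Step 3: prey: 1+0-0=1; pred: 17+0-5=12
Step 4: prey: 1+0-0=1; pred: 12+0-3=9
Step 5: prey: 1+0-0=1; pred: 9+0-2=7
Step 6: prey: 1+0-0=1; pred: 7+0-2=5
Step 7: prey: 1+0-0=1; pred: 5+0-1=4
Step 8: prey: 1+0-0=1; pred: 4+0-1=3
Step 9: prey: 1+0-0=1; pred: 3+0-0=3
Steps 10-15: state stable at prey=1, pred=3 (no change)
No extinction within 15 steps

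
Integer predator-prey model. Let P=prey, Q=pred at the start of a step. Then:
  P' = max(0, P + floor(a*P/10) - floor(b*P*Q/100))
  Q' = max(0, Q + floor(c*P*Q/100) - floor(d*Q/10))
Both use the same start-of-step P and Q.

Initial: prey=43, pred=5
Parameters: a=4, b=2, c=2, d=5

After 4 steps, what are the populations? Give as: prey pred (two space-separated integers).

Step 1: prey: 43+17-4=56; pred: 5+4-2=7
Step 2: prey: 56+22-7=71; pred: 7+7-3=11
Step 3: prey: 71+28-15=84; pred: 11+15-5=21
Step 4: prey: 84+33-35=82; pred: 21+35-10=46

Answer: 82 46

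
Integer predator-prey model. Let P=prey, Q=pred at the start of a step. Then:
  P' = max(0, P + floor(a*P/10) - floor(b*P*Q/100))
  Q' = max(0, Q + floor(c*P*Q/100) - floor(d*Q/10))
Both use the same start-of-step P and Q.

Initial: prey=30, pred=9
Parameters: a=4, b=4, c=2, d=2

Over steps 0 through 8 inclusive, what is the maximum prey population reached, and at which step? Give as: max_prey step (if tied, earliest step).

Step 1: prey: 30+12-10=32; pred: 9+5-1=13
Step 2: prey: 32+12-16=28; pred: 13+8-2=19
Step 3: prey: 28+11-21=18; pred: 19+10-3=26
Step 4: prey: 18+7-18=7; pred: 26+9-5=30
Step 5: prey: 7+2-8=1; pred: 30+4-6=28
Step 6: prey: 1+0-1=0; pred: 28+0-5=23
Step 7: prey: 0+0-0=0; pred: 23+0-4=19
Step 8: prey: 0+0-0=0; pred: 19+0-3=16
Max prey = 32 at step 1

Answer: 32 1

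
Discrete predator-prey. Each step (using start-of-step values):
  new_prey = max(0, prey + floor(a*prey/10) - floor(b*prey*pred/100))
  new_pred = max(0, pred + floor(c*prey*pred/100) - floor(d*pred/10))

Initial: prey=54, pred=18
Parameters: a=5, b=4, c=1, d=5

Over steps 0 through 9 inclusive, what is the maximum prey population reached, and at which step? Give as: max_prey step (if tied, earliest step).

Step 1: prey: 54+27-38=43; pred: 18+9-9=18
Step 2: prey: 43+21-30=34; pred: 18+7-9=16
Step 3: prey: 34+17-21=30; pred: 16+5-8=13
Step 4: prey: 30+15-15=30; pred: 13+3-6=10
Step 5: prey: 30+15-12=33; pred: 10+3-5=8
Step 6: prey: 33+16-10=39; pred: 8+2-4=6
Step 7: prey: 39+19-9=49; pred: 6+2-3=5
Step 8: prey: 49+24-9=64; pred: 5+2-2=5
Step 9: prey: 64+32-12=84; pred: 5+3-2=6
Max prey = 84 at step 9

Answer: 84 9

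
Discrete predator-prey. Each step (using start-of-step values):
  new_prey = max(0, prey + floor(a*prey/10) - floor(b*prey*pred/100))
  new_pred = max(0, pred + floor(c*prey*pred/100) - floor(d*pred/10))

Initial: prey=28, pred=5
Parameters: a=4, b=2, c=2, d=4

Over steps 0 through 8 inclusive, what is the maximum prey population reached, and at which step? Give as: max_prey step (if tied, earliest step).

Step 1: prey: 28+11-2=37; pred: 5+2-2=5
Step 2: prey: 37+14-3=48; pred: 5+3-2=6
Step 3: prey: 48+19-5=62; pred: 6+5-2=9
Step 4: prey: 62+24-11=75; pred: 9+11-3=17
Step 5: prey: 75+30-25=80; pred: 17+25-6=36
Step 6: prey: 80+32-57=55; pred: 36+57-14=79
Step 7: prey: 55+22-86=0; pred: 79+86-31=134
Step 8: prey: 0+0-0=0; pred: 134+0-53=81
Max prey = 80 at step 5

Answer: 80 5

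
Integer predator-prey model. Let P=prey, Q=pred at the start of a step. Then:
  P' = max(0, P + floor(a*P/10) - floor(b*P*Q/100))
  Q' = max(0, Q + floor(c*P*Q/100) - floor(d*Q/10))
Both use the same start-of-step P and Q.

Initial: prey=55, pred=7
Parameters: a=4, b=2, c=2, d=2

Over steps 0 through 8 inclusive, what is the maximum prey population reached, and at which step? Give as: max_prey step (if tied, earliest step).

Answer: 80 2

Derivation:
Step 1: prey: 55+22-7=70; pred: 7+7-1=13
Step 2: prey: 70+28-18=80; pred: 13+18-2=29
Step 3: prey: 80+32-46=66; pred: 29+46-5=70
Step 4: prey: 66+26-92=0; pred: 70+92-14=148
Step 5: prey: 0+0-0=0; pred: 148+0-29=119
Step 6: prey: 0+0-0=0; pred: 119+0-23=96
Step 7: prey: 0+0-0=0; pred: 96+0-19=77
Step 8: prey: 0+0-0=0; pred: 77+0-15=62
Max prey = 80 at step 2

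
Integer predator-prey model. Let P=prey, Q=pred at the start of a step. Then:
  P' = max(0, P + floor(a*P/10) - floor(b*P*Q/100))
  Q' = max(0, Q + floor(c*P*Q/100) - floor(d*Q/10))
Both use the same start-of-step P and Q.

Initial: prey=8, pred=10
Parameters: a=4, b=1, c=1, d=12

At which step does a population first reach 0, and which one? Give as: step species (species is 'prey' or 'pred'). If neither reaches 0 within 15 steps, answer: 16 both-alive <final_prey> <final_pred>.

Step 1: prey: 8+3-0=11; pred: 10+0-12=0
First extinction: pred at step 1

Answer: 1 pred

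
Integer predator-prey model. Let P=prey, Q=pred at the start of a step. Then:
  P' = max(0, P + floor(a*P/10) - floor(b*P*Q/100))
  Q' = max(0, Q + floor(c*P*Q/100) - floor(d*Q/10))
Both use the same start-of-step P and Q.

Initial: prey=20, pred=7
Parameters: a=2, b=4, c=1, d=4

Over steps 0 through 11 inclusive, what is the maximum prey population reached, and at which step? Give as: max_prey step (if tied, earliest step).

Answer: 42 11

Derivation:
Step 1: prey: 20+4-5=19; pred: 7+1-2=6
Step 2: prey: 19+3-4=18; pred: 6+1-2=5
Step 3: prey: 18+3-3=18; pred: 5+0-2=3
Step 4: prey: 18+3-2=19; pred: 3+0-1=2
Step 5: prey: 19+3-1=21; pred: 2+0-0=2
Step 6: prey: 21+4-1=24; pred: 2+0-0=2
Step 7: prey: 24+4-1=27; pred: 2+0-0=2
Step 8: prey: 27+5-2=30; pred: 2+0-0=2
Step 9: prey: 30+6-2=34; pred: 2+0-0=2
Step 10: prey: 34+6-2=38; pred: 2+0-0=2
Step 11: prey: 38+7-3=42; pred: 2+0-0=2
Max prey = 42 at step 11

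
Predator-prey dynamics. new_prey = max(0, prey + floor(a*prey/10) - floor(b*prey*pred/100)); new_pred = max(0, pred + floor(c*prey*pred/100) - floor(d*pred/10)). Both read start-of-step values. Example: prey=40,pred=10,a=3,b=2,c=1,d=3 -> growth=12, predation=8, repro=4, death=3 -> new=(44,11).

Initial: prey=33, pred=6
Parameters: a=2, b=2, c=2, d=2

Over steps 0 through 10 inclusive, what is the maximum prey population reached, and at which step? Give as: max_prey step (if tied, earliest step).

Step 1: prey: 33+6-3=36; pred: 6+3-1=8
Step 2: prey: 36+7-5=38; pred: 8+5-1=12
Step 3: prey: 38+7-9=36; pred: 12+9-2=19
Step 4: prey: 36+7-13=30; pred: 19+13-3=29
Step 5: prey: 30+6-17=19; pred: 29+17-5=41
Step 6: prey: 19+3-15=7; pred: 41+15-8=48
Step 7: prey: 7+1-6=2; pred: 48+6-9=45
Step 8: prey: 2+0-1=1; pred: 45+1-9=37
Step 9: prey: 1+0-0=1; pred: 37+0-7=30
Step 10: prey: 1+0-0=1; pred: 30+0-6=24
Max prey = 38 at step 2

Answer: 38 2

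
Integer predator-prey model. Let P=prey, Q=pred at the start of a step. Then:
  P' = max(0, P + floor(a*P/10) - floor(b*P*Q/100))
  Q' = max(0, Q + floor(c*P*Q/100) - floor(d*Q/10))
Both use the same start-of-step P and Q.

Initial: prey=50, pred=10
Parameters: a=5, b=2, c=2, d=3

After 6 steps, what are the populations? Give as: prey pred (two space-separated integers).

Step 1: prey: 50+25-10=65; pred: 10+10-3=17
Step 2: prey: 65+32-22=75; pred: 17+22-5=34
Step 3: prey: 75+37-51=61; pred: 34+51-10=75
Step 4: prey: 61+30-91=0; pred: 75+91-22=144
Step 5: prey: 0+0-0=0; pred: 144+0-43=101
Step 6: prey: 0+0-0=0; pred: 101+0-30=71

Answer: 0 71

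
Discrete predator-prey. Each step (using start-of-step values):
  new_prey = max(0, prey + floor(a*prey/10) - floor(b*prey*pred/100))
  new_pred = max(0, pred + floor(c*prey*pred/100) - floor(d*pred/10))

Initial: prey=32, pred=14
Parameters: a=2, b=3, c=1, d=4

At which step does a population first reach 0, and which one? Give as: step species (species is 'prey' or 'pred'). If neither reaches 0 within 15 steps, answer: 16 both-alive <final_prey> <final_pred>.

Step 1: prey: 32+6-13=25; pred: 14+4-5=13
Step 2: prey: 25+5-9=21; pred: 13+3-5=11
Step 3: prey: 21+4-6=19; pred: 11+2-4=9
Step 4: prey: 19+3-5=17; pred: 9+1-3=7
Step 5: prey: 17+3-3=17; pred: 7+1-2=6
Step 6: prey: 17+3-3=17; pred: 6+1-2=5
Step 7: prey: 17+3-2=18; pred: 5+0-2=3
Step 8: prey: 18+3-1=20; pred: 3+0-1=2
Step 9: prey: 20+4-1=23; pred: 2+0-0=2
Step 10: prey: 23+4-1=26; pred: 2+0-0=2
Step 11: prey: 26+5-1=30; pred: 2+0-0=2
Step 12: prey: 30+6-1=35; pred: 2+0-0=2
Step 13: prey: 35+7-2=40; pred: 2+0-0=2
Step 14: prey: 40+8-2=46; pred: 2+0-0=2
Step 15: prey: 46+9-2=53; pred: 2+0-0=2
No extinction within 15 steps

Answer: 16 both-alive 53 2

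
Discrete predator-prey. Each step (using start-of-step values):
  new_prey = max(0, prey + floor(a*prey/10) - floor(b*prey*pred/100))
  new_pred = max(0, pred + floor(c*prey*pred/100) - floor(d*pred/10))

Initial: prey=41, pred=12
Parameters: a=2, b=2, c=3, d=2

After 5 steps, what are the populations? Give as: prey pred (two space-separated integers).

Step 1: prey: 41+8-9=40; pred: 12+14-2=24
Step 2: prey: 40+8-19=29; pred: 24+28-4=48
Step 3: prey: 29+5-27=7; pred: 48+41-9=80
Step 4: prey: 7+1-11=0; pred: 80+16-16=80
Step 5: prey: 0+0-0=0; pred: 80+0-16=64

Answer: 0 64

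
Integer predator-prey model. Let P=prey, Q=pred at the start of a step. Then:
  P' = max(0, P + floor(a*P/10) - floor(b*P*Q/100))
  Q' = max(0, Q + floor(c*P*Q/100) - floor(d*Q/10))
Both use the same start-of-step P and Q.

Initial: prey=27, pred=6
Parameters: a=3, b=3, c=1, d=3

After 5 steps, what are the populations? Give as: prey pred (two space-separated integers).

Step 1: prey: 27+8-4=31; pred: 6+1-1=6
Step 2: prey: 31+9-5=35; pred: 6+1-1=6
Step 3: prey: 35+10-6=39; pred: 6+2-1=7
Step 4: prey: 39+11-8=42; pred: 7+2-2=7
Step 5: prey: 42+12-8=46; pred: 7+2-2=7

Answer: 46 7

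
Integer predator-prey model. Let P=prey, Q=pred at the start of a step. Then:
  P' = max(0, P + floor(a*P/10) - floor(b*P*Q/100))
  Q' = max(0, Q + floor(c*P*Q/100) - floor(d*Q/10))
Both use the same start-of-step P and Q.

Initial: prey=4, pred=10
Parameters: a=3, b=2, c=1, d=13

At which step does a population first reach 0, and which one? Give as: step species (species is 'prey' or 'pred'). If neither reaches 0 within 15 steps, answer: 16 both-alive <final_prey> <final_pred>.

Step 1: prey: 4+1-0=5; pred: 10+0-13=0
First extinction: pred at step 1

Answer: 1 pred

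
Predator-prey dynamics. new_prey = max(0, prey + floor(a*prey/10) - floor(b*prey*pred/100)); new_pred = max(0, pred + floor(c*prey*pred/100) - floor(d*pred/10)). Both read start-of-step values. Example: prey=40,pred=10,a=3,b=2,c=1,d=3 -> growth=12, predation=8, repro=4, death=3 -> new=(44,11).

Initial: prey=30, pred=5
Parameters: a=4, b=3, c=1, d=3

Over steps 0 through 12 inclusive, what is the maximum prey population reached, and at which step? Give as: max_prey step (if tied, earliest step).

Step 1: prey: 30+12-4=38; pred: 5+1-1=5
Step 2: prey: 38+15-5=48; pred: 5+1-1=5
Step 3: prey: 48+19-7=60; pred: 5+2-1=6
Step 4: prey: 60+24-10=74; pred: 6+3-1=8
Step 5: prey: 74+29-17=86; pred: 8+5-2=11
Step 6: prey: 86+34-28=92; pred: 11+9-3=17
Step 7: prey: 92+36-46=82; pred: 17+15-5=27
Step 8: prey: 82+32-66=48; pred: 27+22-8=41
Step 9: prey: 48+19-59=8; pred: 41+19-12=48
Step 10: prey: 8+3-11=0; pred: 48+3-14=37
Step 11: prey: 0+0-0=0; pred: 37+0-11=26
Step 12: prey: 0+0-0=0; pred: 26+0-7=19
Max prey = 92 at step 6

Answer: 92 6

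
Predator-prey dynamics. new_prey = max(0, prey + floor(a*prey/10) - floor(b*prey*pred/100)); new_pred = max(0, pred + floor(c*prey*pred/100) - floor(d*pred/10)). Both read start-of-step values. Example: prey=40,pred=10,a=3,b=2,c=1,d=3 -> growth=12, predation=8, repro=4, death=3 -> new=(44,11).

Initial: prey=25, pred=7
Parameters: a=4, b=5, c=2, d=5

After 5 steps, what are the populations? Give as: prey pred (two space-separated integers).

Answer: 32 9

Derivation:
Step 1: prey: 25+10-8=27; pred: 7+3-3=7
Step 2: prey: 27+10-9=28; pred: 7+3-3=7
Step 3: prey: 28+11-9=30; pred: 7+3-3=7
Step 4: prey: 30+12-10=32; pred: 7+4-3=8
Step 5: prey: 32+12-12=32; pred: 8+5-4=9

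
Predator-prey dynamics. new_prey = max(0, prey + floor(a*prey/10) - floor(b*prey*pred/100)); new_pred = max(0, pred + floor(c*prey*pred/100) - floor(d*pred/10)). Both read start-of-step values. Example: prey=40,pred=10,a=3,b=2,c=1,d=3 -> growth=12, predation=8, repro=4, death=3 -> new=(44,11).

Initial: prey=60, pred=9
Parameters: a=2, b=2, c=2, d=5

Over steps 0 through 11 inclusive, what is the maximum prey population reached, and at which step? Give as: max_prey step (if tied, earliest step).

Step 1: prey: 60+12-10=62; pred: 9+10-4=15
Step 2: prey: 62+12-18=56; pred: 15+18-7=26
Step 3: prey: 56+11-29=38; pred: 26+29-13=42
Step 4: prey: 38+7-31=14; pred: 42+31-21=52
Step 5: prey: 14+2-14=2; pred: 52+14-26=40
Step 6: prey: 2+0-1=1; pred: 40+1-20=21
Step 7: prey: 1+0-0=1; pred: 21+0-10=11
Step 8: prey: 1+0-0=1; pred: 11+0-5=6
Step 9: prey: 1+0-0=1; pred: 6+0-3=3
Step 10: prey: 1+0-0=1; pred: 3+0-1=2
Step 11: prey: 1+0-0=1; pred: 2+0-1=1
Max prey = 62 at step 1

Answer: 62 1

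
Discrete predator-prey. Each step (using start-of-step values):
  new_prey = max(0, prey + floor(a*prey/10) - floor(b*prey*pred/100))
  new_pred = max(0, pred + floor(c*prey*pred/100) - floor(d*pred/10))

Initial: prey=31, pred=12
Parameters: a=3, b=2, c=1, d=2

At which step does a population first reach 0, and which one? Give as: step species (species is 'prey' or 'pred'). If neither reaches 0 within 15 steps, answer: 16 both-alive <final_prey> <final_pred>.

Answer: 16 both-alive 8 13

Derivation:
Step 1: prey: 31+9-7=33; pred: 12+3-2=13
Step 2: prey: 33+9-8=34; pred: 13+4-2=15
Step 3: prey: 34+10-10=34; pred: 15+5-3=17
Step 4: prey: 34+10-11=33; pred: 17+5-3=19
Step 5: prey: 33+9-12=30; pred: 19+6-3=22
Step 6: prey: 30+9-13=26; pred: 22+6-4=24
Step 7: prey: 26+7-12=21; pred: 24+6-4=26
Step 8: prey: 21+6-10=17; pred: 26+5-5=26
Step 9: prey: 17+5-8=14; pred: 26+4-5=25
Step 10: prey: 14+4-7=11; pred: 25+3-5=23
Step 11: prey: 11+3-5=9; pred: 23+2-4=21
Step 12: prey: 9+2-3=8; pred: 21+1-4=18
Step 13: prey: 8+2-2=8; pred: 18+1-3=16
Step 14: prey: 8+2-2=8; pred: 16+1-3=14
Step 15: prey: 8+2-2=8; pred: 14+1-2=13
No extinction within 15 steps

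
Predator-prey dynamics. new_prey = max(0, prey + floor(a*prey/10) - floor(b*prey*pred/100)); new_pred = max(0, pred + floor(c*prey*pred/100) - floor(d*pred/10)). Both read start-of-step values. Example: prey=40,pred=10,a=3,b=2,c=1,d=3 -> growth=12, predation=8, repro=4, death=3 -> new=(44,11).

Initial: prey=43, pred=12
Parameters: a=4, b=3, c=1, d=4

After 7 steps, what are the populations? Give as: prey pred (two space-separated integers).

Answer: 42 15

Derivation:
Step 1: prey: 43+17-15=45; pred: 12+5-4=13
Step 2: prey: 45+18-17=46; pred: 13+5-5=13
Step 3: prey: 46+18-17=47; pred: 13+5-5=13
Step 4: prey: 47+18-18=47; pred: 13+6-5=14
Step 5: prey: 47+18-19=46; pred: 14+6-5=15
Step 6: prey: 46+18-20=44; pred: 15+6-6=15
Step 7: prey: 44+17-19=42; pred: 15+6-6=15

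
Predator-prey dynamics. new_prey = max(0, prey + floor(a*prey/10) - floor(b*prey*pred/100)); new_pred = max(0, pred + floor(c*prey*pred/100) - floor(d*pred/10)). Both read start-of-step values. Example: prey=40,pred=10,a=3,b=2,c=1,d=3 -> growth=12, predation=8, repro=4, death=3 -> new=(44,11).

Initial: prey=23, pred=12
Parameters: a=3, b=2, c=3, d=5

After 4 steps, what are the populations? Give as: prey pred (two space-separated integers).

Answer: 21 26

Derivation:
Step 1: prey: 23+6-5=24; pred: 12+8-6=14
Step 2: prey: 24+7-6=25; pred: 14+10-7=17
Step 3: prey: 25+7-8=24; pred: 17+12-8=21
Step 4: prey: 24+7-10=21; pred: 21+15-10=26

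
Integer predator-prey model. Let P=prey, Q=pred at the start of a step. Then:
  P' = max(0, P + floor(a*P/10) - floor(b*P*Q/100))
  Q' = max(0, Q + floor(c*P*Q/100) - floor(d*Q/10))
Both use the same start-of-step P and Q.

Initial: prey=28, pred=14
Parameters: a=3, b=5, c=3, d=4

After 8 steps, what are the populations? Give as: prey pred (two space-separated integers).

Answer: 1 2

Derivation:
Step 1: prey: 28+8-19=17; pred: 14+11-5=20
Step 2: prey: 17+5-17=5; pred: 20+10-8=22
Step 3: prey: 5+1-5=1; pred: 22+3-8=17
Step 4: prey: 1+0-0=1; pred: 17+0-6=11
Step 5: prey: 1+0-0=1; pred: 11+0-4=7
Step 6: prey: 1+0-0=1; pred: 7+0-2=5
Step 7: prey: 1+0-0=1; pred: 5+0-2=3
Step 8: prey: 1+0-0=1; pred: 3+0-1=2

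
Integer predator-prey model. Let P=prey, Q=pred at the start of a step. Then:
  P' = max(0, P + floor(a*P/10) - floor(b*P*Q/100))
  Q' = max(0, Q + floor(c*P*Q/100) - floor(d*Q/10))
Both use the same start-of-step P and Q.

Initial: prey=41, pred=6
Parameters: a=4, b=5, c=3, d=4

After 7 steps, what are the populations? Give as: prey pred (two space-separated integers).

Step 1: prey: 41+16-12=45; pred: 6+7-2=11
Step 2: prey: 45+18-24=39; pred: 11+14-4=21
Step 3: prey: 39+15-40=14; pred: 21+24-8=37
Step 4: prey: 14+5-25=0; pred: 37+15-14=38
Step 5: prey: 0+0-0=0; pred: 38+0-15=23
Step 6: prey: 0+0-0=0; pred: 23+0-9=14
Step 7: prey: 0+0-0=0; pred: 14+0-5=9

Answer: 0 9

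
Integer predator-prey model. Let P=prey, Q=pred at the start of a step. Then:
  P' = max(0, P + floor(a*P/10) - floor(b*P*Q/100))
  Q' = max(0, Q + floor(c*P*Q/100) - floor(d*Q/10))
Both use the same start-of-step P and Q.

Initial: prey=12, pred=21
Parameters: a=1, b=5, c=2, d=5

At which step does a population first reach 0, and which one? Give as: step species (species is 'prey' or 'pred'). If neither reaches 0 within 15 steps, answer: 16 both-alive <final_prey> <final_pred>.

Step 1: prey: 12+1-12=1; pred: 21+5-10=16
Step 2: prey: 1+0-0=1; pred: 16+0-8=8
Step 3: prey: 1+0-0=1; pred: 8+0-4=4
Step 4: prey: 1+0-0=1; pred: 4+0-2=2
Step 5: prey: 1+0-0=1; pred: 2+0-1=1
Step 6: prey: 1+0-0=1; pred: 1+0-0=1
Steps 7-15: state stable at prey=1, pred=1 (no change)
No extinction within 15 steps

Answer: 16 both-alive 1 1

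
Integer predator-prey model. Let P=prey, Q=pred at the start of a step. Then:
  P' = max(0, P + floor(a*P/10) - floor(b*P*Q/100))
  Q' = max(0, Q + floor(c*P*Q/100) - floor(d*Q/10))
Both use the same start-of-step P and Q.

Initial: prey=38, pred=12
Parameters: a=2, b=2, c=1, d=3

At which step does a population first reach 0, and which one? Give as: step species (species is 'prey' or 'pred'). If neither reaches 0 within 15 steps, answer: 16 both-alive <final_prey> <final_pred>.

Step 1: prey: 38+7-9=36; pred: 12+4-3=13
Step 2: prey: 36+7-9=34; pred: 13+4-3=14
Step 3: prey: 34+6-9=31; pred: 14+4-4=14
Step 4: prey: 31+6-8=29; pred: 14+4-4=14
Step 5: prey: 29+5-8=26; pred: 14+4-4=14
Step 6: prey: 26+5-7=24; pred: 14+3-4=13
Step 7: prey: 24+4-6=22; pred: 13+3-3=13
Step 8: prey: 22+4-5=21; pred: 13+2-3=12
Step 9: prey: 21+4-5=20; pred: 12+2-3=11
Step 10: prey: 20+4-4=20; pred: 11+2-3=10
Step 11: prey: 20+4-4=20; pred: 10+2-3=9
Step 12: prey: 20+4-3=21; pred: 9+1-2=8
Step 13: prey: 21+4-3=22; pred: 8+1-2=7
Step 14: prey: 22+4-3=23; pred: 7+1-2=6
Step 15: prey: 23+4-2=25; pred: 6+1-1=6
No extinction within 15 steps

Answer: 16 both-alive 25 6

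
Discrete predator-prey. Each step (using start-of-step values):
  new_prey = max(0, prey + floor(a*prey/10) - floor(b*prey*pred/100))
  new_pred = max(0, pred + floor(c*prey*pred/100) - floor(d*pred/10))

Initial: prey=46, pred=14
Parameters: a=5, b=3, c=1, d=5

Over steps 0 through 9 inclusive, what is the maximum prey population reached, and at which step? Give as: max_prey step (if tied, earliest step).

Step 1: prey: 46+23-19=50; pred: 14+6-7=13
Step 2: prey: 50+25-19=56; pred: 13+6-6=13
Step 3: prey: 56+28-21=63; pred: 13+7-6=14
Step 4: prey: 63+31-26=68; pred: 14+8-7=15
Step 5: prey: 68+34-30=72; pred: 15+10-7=18
Step 6: prey: 72+36-38=70; pred: 18+12-9=21
Step 7: prey: 70+35-44=61; pred: 21+14-10=25
Step 8: prey: 61+30-45=46; pred: 25+15-12=28
Step 9: prey: 46+23-38=31; pred: 28+12-14=26
Max prey = 72 at step 5

Answer: 72 5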